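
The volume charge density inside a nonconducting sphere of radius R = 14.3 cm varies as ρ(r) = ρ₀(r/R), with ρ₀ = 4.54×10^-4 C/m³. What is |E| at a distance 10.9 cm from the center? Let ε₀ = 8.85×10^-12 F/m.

E ≈ 1.07×10^6 V/m

By spherical symmetry E is radial; choose a Gaussian sphere of radius r = 10.9 cm (r < R).
Integrate the density: Q_enc = 4π ∫₀^r ρ₀(r'/R)^1 r'² dr' = 4πρ₀ r^4/(4·R) = 1.408×10^-6 C.
Gauss's law: E·4πr² = Q_enc/ε₀.
E = |Q_enc|/(4πε₀r²) = (1.408e-6)/(4π·8.85×10^-12·(0.109)²) = 1.07×10^6 N/C.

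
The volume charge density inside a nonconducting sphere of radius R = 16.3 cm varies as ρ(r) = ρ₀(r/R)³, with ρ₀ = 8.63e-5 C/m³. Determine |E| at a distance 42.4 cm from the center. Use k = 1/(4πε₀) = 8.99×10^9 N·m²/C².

Use a concentric Gaussian sphere at r = 42.4 cm (r > R, all charge enclosed).
Q_enc = 4π ∫₀^R ρ₀(r'/R)^3 r'² dr' = 4πρ₀R³/6 = 7.828e-7 C.
By Gauss's law, ∮E·dA = E·4πr² = Q_enc/ε₀.
E = k|Q_enc|/r² = (8.99×10^9)(7.828e-7)/(0.424)² = 3.91×10^4 N/C.

E ≈ 3.91×10^4 N/C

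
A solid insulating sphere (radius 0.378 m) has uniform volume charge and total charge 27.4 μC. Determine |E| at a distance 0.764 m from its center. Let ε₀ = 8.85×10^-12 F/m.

|E| ≈ 4.22×10^5 N/C

Take a concentric spherical Gaussian surface of radius r = 0.764 m (r > R, so the entire charge is enclosed).
Q_enc = 27.4 μC = 2.74×10^-5 C.
Since E is radial and uniform over the Gaussian sphere, Φ = E·4πr² = Q_enc/ε₀.
E = |Q_enc|/(4πε₀r²) = (2.74×10^-5)/(4π·8.85×10^-12·(0.764)²) = 4.22e5 N/C.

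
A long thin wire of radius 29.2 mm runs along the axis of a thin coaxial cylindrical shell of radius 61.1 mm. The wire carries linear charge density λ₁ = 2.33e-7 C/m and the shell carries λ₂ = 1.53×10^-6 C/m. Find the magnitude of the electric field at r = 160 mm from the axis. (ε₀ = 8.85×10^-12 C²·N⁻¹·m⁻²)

Choose a coaxial cylinder of radius r = 160 mm (arbitrary length L) as the Gaussian surface (r > 61.1 mm, enclosing both).
λ_enc = λ₁ + λ₂ = (2.33×10^-7) + (1.53e-6) = 1.763e-6 C/m.
Gauss's law: E·2πrL = λ_enc L/ε₀.
E = |λ_enc|/(2πε₀r) = (1.763e-6)/(2π·8.85×10^-12·0.16) = 1.98×10^5 N/C.

|E| = 1.98×10^5 N/C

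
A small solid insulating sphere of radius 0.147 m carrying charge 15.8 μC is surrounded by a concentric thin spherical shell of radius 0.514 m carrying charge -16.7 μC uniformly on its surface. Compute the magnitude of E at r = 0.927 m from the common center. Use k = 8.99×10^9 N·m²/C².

Use a concentric Gaussian sphere at r = 0.927 m (r > 0.514 m, enclosing both).
Q_enc = (15.8 μC) + (-16.7 μC) = -9.00×10^-7 C.
By Gauss's law, ∮E·dA = E·4πr² = Q_enc/ε₀.
E = k|Q_enc|/r² = (8.99×10^9)(9.00×10^-7)/(0.927)² = 9.42×10^3 N/C.

|E| = 9.42×10^3 N/C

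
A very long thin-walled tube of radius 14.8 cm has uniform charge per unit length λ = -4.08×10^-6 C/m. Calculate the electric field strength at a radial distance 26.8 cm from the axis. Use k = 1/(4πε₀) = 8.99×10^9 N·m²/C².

Take a coaxial cylindrical Gaussian surface of radius r = 26.8 cm and length L (r > 14.8 cm).
The full line charge is enclosed: λ_enc = -4.08×10^-6 C/m.
Gauss's law: E·2πrL = λ_enc L/ε₀.
E = 2k|λ_enc|/r = 2(8.99×10^9)(4.08×10^-6)/(0.268) = 2.74×10^5 N/C.

E = 2.74×10^5 N/C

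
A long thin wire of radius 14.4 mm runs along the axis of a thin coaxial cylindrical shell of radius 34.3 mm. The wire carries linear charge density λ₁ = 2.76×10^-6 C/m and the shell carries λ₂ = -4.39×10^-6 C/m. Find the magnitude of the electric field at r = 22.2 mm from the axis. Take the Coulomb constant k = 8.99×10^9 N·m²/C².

2.24e6 N/C

Choose a coaxial cylinder of radius r = 22.2 mm (arbitrary length L) as the Gaussian surface (between the conductors, 14.4 mm < r < 34.3 mm).
Only the inner wire is enclosed; the outer shell contributes nothing inside itself. λ_enc = λ₁ = 2.76×10^-6 C/m.
Gauss's law: E·2πrL = λ_enc L/ε₀.
E = 2k|λ_enc|/r = 2(8.99×10^9)(2.76×10^-6)/(0.0222) = 2.24×10^6 N/C.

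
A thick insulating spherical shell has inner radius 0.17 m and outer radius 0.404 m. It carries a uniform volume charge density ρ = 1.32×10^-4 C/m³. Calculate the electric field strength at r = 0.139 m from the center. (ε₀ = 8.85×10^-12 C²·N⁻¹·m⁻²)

Take a concentric spherical Gaussian surface of radius r = 0.139 m (r < 0.17 m, inside the empty cavity).
Q_enc = 0 (all charge lies at larger r); Gauss's law gives E = 0.

|E| = 0 V/m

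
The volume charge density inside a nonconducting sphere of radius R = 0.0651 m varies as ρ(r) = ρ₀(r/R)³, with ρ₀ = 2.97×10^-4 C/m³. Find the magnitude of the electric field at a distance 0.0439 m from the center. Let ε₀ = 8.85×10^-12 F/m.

Use a concentric Gaussian sphere at r = 0.0439 m (r < R).
Q_enc = ∫₀^r ρ(r')·4πr'² dr' = (4πρ₀/R³) ∫₀^r r'^5 dr' = 4πρ₀ r^6/(6·R³) = 1.614×10^-8 C.
Gauss's law: E·4πr² = Q_enc/ε₀.
E = |Q_enc|/(4πε₀r²) = (1.614×10^-8)/(4π·8.85×10^-12·(0.0439)²) = 7.53×10^4 N/C.

7.53×10^4 N/C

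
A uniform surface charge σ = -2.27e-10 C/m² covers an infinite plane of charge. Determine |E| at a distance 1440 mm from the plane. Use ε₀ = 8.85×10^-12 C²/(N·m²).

The symmetry is planar: E is normal to the sheet and the same magnitude on both sides. Take a pillbox straddling the sheet with end-cap area A.
Only the two end caps contribute flux: Φ = 2EA. With Q_enc = σA, Gauss's law gives E = |σ|/(2ε₀).
E = |σ|/(2ε₀) = (2.27×10^-10)/(2·8.85×10^-12) = 12.8 N/C.

E = 12.8 V/m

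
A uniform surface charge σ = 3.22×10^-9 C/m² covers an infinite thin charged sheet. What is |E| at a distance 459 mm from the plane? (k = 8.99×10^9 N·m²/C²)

The symmetry is planar: E is normal to the sheet and the same magnitude on both sides. Take a pillbox straddling the sheet with end-cap area A.
Flux Φ = 2EA and Q_enc = σA, so 2EA = σA/ε₀ ⇒ E = |σ|/(2ε₀), independent of distance.
E = 2πk|σ| = 2π(8.99×10^9)(3.22×10^-9) = 182 N/C.

E = 182 N/C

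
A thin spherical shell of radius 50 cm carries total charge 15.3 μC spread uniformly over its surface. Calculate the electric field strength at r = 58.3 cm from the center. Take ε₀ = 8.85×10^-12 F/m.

Take a concentric spherical Gaussian surface of radius r = 58.3 cm (r > 50 cm).
The entire shell is enclosed: Q_enc = 1.53e-5 C.
Gauss's law: E·4πr² = Q_enc/ε₀.
E = |Q_enc|/(4πε₀r²) = (1.53e-5)/(4π·8.85×10^-12·(0.583)²) = 4.05×10^5 N/C.

4.05×10^5 V/m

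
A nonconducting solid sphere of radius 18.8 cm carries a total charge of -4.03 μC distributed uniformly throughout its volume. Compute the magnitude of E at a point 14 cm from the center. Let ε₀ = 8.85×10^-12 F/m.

By spherical symmetry E is radial; choose a Gaussian sphere of radius r = 14 cm (r < R).
Only the charge within r is enclosed: Q_enc = Q·(r/R)³ = (-4.03 μC)·(14 cm/18.8 cm)³ = -1.664×10^-6 C.
Applying ∮E·dA = Q_enc/ε₀ with Φ = E(4πr²):
E = |Q_enc|/(4πε₀r²) = (1.664e-6)/(4π·8.85×10^-12·(0.14)²) = 7.63×10^5 N/C.

|E| ≈ 7.63×10^5 N/C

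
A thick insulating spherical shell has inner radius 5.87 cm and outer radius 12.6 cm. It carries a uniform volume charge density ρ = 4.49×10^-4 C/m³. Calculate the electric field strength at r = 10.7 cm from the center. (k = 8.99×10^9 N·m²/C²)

Symmetry ⇒ E = E(r) r̂. Gaussian sphere of radius r = 10.7 cm (within the shell material, 5.87 cm < r < 12.6 cm).
Only the shell between 5.87 cm and r is enclosed: Q_enc = ρ·(4π/3)(r³ − a³) = (4.49×10^-4)·(4π/3)·((0.107)³ − (0.0587)³) = 1.924×10^-6 C.
Applying ∮E·dA = Q_enc/ε₀ with Φ = E(4πr²):
E = k|Q_enc|/r² = (8.99×10^9)(1.924×10^-6)/(0.107)² = 1.51×10^6 N/C.

|E| = 1.51e6 N/C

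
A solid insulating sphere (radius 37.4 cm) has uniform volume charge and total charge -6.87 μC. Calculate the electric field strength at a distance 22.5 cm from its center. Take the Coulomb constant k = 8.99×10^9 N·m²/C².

E ≈ 2.66×10^5 N/C

By spherical symmetry E is radial; choose a Gaussian sphere of radius r = 22.5 cm (r < R).
For a uniform sphere the enclosed fraction is (r/R)³, so Q_enc = (-6.87 μC)(0.225/0.374)³ = -1.496×10^-6 C.
Applying ∮E·dA = Q_enc/ε₀ with Φ = E(4πr²):
E = k|Q_enc|/r² = (8.99×10^9)(1.496×10^-6)/(0.225)² = 2.66e5 N/C.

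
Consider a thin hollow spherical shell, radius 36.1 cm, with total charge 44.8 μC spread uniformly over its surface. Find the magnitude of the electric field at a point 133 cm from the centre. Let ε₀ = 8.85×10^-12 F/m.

2.28×10^5 N/C

Take a concentric spherical Gaussian surface of radius r = 133 cm (r > 36.1 cm).
The entire shell is enclosed: Q_enc = 4.48×10^-5 C.
Applying ∮E·dA = Q_enc/ε₀ with Φ = E(4πr²):
E = |Q_enc|/(4πε₀r²) = (4.48×10^-5)/(4π·8.85×10^-12·(1.33)²) = 2.28×10^5 N/C.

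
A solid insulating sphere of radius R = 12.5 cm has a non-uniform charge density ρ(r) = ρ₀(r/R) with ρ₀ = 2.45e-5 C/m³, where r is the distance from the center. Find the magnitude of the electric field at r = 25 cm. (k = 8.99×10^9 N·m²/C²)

Symmetry ⇒ E = E(r) r̂. Gaussian sphere of radius r = 25 cm (r > R, all charge enclosed).
Q_enc = 4π ∫₀^R ρ₀(r'/R)^1 r'² dr' = 4πρ₀R³/4 = 1.503×10^-7 C.
Gauss's law: E·4πr² = Q_enc/ε₀.
E = k|Q_enc|/r² = (8.99×10^9)(1.503×10^-7)/(0.25)² = 2.16×10^4 N/C.

|E| = 2.16×10^4 V/m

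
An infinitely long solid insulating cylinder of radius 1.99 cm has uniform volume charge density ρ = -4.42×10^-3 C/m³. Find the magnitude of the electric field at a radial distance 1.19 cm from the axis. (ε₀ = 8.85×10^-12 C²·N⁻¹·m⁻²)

Coaxial Gaussian cylinder, radius r = 1.19 cm, length L (r < R).
Charge inside radius r per length L is ρ·πr²·L, so λ_enc = ρπr² = -1.966×10^-6 C/m.
Gauss's law: E·2πrL = λ_enc L/ε₀.
E = |λ_enc|/(2πε₀r) = (1.966×10^-6)/(2π·8.85×10^-12·0.0119) = 2.97×10^6 N/C.

2.97e6 N/C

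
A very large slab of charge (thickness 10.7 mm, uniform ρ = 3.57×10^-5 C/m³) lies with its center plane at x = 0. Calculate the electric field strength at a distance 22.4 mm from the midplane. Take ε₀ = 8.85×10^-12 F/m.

|E| ≈ 2.16×10^4 N/C

The point |x| = 22.4 mm lies outside the slab (half-thickness 0.00535 m). A symmetric pillbox spanning the full slab encloses Q_enc = ρ·d·A.
Flux = 2EA ⇒ E = |ρ|d/(2ε₀), independent of distance outside.
E = (3.57e-5)(0.0107)/(2·8.85×10^-12) = 2.16×10^4 N/C.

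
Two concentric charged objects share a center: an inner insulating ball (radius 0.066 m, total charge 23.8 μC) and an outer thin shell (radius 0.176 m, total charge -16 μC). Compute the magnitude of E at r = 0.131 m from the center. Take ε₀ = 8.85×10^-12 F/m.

By spherical symmetry E is radial; choose a Gaussian sphere of radius r = 0.131 m (between the bodies, 0.066 m < r < 0.176 m).
Only the inner charge is enclosed; the outer shell contributes nothing inside itself. Q_enc = 23.8 μC = 2.38e-5 C.
Gauss's law: E·4πr² = Q_enc/ε₀.
E = |Q_enc|/(4πε₀r²) = (2.38e-5)/(4π·8.85×10^-12·(0.131)²) = 1.25e7 N/C.

|E| = 1.25×10^7 N/C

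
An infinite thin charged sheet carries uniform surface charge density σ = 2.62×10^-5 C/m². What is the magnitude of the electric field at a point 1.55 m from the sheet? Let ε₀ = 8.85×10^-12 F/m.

Choose a cylindrical pillbox piercing the sheet, end faces (area A) parallel to it.
Only the two end caps contribute flux: Φ = 2EA. With Q_enc = σA, Gauss's law gives E = |σ|/(2ε₀).
E = |σ|/(2ε₀) = (2.62e-5)/(2·8.85×10^-12) = 1.48e6 N/C.

|E| = 1.48×10^6 V/m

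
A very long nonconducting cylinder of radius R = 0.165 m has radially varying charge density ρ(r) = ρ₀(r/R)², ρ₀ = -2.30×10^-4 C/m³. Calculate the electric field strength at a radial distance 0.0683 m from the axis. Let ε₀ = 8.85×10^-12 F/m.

E = 7.60×10^4 N/C

By cylindrical symmetry E is radial; use a coaxial Gaussian cylinder of radius 0.0683 m and length L (r < R).
λ_enc = ∫₀^r ρ(r')·2πr' dr' = (2πρ₀/R²)·r^4/4 = -2.888e-7 C/m.
Since E is radial and uniform over the curved surface, Φ = E·2πrL = Q_enc/ε₀ = λ_enc L/ε₀.
E = |λ_enc|/(2πε₀r) = (2.888e-7)/(2π·8.85×10^-12·0.0683) = 7.60e4 N/C.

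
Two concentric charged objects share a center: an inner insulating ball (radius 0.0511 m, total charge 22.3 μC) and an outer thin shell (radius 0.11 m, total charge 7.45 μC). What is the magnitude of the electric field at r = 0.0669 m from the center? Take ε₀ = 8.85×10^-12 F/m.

Use a concentric Gaussian sphere at r = 0.0669 m (between the bodies, 0.0511 m < r < 0.11 m).
The shell at 0.11 m lies outside the Gaussian surface, so Q_enc = 22.3 μC = 2.23e-5 C.
Since E is radial and uniform over the Gaussian sphere, Φ = E·4πr² = Q_enc/ε₀.
E = |Q_enc|/(4πε₀r²) = (2.23×10^-5)/(4π·8.85×10^-12·(0.0669)²) = 4.48×10^7 N/C.

E ≈ 4.48e7 N/C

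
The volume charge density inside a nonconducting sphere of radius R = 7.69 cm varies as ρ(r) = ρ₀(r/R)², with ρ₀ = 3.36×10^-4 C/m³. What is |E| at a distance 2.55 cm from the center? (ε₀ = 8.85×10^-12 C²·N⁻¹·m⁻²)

Symmetry ⇒ E = E(r) r̂. Gaussian sphere of radius r = 2.55 cm (r < R).
Integrate the density: Q_enc = 4π ∫₀^r ρ₀(r'/R)^2 r'² dr' = 4πρ₀ r^5/(5·R²) = 1.54e-9 C.
Since E is radial and uniform over the Gaussian sphere, Φ = E·4πr² = Q_enc/ε₀.
E = |Q_enc|/(4πε₀r²) = (1.54×10^-9)/(4π·8.85×10^-12·(0.0255)²) = 2.13×10^4 N/C.

E = 2.13e4 N/C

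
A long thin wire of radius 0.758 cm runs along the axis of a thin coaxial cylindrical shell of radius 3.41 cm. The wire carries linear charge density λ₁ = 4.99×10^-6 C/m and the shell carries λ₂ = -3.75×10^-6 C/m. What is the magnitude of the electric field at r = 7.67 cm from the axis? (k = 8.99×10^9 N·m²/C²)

|E| ≈ 2.91e5 V/m

Coaxial Gaussian cylinder, radius r = 7.67 cm, length L (r > 3.41 cm, enclosing both).
λ_enc = λ₁ + λ₂ = (4.99×10^-6) + (-3.75e-6) = 1.24×10^-6 C/m.
Applying ∮E·dA = Q_enc/ε₀ with the end caps contributing no flux:
E = 2k|λ_enc|/r = 2(8.99×10^9)(1.24×10^-6)/(0.0767) = 2.91e5 N/C.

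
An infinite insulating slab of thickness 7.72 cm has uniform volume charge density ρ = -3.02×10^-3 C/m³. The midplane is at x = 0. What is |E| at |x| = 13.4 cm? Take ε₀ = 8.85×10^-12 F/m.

1.32e7 V/m

The point |x| = 13.4 cm lies outside the slab (half-thickness 0.0386 m). A symmetric pillbox spanning the full slab encloses Q_enc = ρ·d·A.
Flux = 2EA ⇒ E = |ρ|d/(2ε₀), independent of distance outside.
E = (3.02e-3)(0.0772)/(2·8.85×10^-12) = 1.32e7 N/C.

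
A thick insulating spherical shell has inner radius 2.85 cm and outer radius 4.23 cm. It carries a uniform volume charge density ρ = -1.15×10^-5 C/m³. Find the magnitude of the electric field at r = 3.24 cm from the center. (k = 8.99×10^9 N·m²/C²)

Use a concentric Gaussian sphere at r = 3.24 cm (within the shell material, 2.85 cm < r < 4.23 cm).
Enclosed charge is the volume from a to r: Q_enc = (4π/3)ρ(r³ − a³) = -5.233e-10 C.
Since E is radial and uniform over the Gaussian sphere, Φ = E·4πr² = Q_enc/ε₀.
E = k|Q_enc|/r² = (8.99×10^9)(5.233e-10)/(0.0324)² = 4.48×10^3 N/C.

|E| = 4.48×10^3 V/m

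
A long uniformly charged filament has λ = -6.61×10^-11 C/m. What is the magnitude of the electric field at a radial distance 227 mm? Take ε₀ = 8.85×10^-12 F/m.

Choose a coaxial cylinder of radius r = 227 mm (arbitrary length L) as the Gaussian surface.
Q_enc = λL, so λ_enc = -6.61×10^-11 C/m.
Since E is radial and uniform over the curved surface, Φ = E·2πrL = Q_enc/ε₀ = λ_enc L/ε₀.
E = |λ_enc|/(2πε₀r) = (6.61e-11)/(2π·8.85×10^-12·0.227) = 5.24 N/C.

5.24 N/C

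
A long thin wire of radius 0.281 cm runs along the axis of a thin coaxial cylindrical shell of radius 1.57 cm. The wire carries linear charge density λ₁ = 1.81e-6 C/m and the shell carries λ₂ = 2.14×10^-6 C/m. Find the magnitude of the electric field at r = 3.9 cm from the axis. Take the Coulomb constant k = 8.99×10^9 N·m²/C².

E ≈ 1.82e6 V/m

Coaxial Gaussian cylinder, radius r = 3.9 cm, length L (r > 1.57 cm, enclosing both).
λ_enc = λ₁ + λ₂ = (1.81×10^-6) + (2.14e-6) = 3.95×10^-6 C/m.
Applying ∮E·dA = Q_enc/ε₀ with the end caps contributing no flux:
E = 2k|λ_enc|/r = 2(8.99×10^9)(3.95×10^-6)/(0.039) = 1.82e6 N/C.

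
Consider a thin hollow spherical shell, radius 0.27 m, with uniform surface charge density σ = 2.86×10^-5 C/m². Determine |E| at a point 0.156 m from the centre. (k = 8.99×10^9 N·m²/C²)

Symmetry ⇒ E = E(r) r̂. Gaussian sphere of radius r = 0.156 m (inside the shell, r < 0.27 m).
No charge lies within this surface, so Q_enc = 0 and Gauss's law gives E·4πr² = 0 ⇒ E = 0.

|E| = 0 N/C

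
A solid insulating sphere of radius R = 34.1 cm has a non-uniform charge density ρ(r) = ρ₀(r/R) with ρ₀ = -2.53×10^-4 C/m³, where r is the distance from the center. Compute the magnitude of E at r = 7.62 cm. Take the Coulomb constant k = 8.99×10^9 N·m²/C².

E = 1.22×10^5 N/C

Take a concentric spherical Gaussian surface of radius r = 7.62 cm (r < R).
Q_enc = ∫₀^r ρ(r')·4πr'² dr' = (4πρ₀/R) ∫₀^r r'^3 dr' = 4πρ₀ r^4/(4·R) = -7.858e-8 C.
By Gauss's law, ∮E·dA = E·4πr² = Q_enc/ε₀.
E = k|Q_enc|/r² = (8.99×10^9)(7.858×10^-8)/(0.0762)² = 1.22×10^5 N/C.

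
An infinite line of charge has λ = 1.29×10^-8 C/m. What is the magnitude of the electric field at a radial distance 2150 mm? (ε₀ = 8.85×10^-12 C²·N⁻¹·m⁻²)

Choose a coaxial cylinder of radius r = 2150 mm (arbitrary length L) as the Gaussian surface.
Q_enc = λL, so λ_enc = 1.29×10^-8 C/m.
By Gauss's law (flux through the curved wall only), E·2πrL = λ_enc L/ε₀.
E = |λ_enc|/(2πε₀r) = (1.29e-8)/(2π·8.85×10^-12·2.15) = 108 N/C.

E = 108 N/C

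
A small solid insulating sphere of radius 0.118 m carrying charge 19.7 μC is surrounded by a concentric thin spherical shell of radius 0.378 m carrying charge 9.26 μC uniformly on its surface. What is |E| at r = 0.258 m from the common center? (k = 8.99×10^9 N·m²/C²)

Use a concentric Gaussian sphere at r = 0.258 m (between the bodies, 0.118 m < r < 0.378 m).
The shell at 0.378 m lies outside the Gaussian surface, so Q_enc = 19.7 μC = 1.97e-5 C.
Since E is radial and uniform over the Gaussian sphere, Φ = E·4πr² = Q_enc/ε₀.
E = k|Q_enc|/r² = (8.99×10^9)(1.97e-5)/(0.258)² = 2.66×10^6 N/C.

|E| = 2.66e6 N/C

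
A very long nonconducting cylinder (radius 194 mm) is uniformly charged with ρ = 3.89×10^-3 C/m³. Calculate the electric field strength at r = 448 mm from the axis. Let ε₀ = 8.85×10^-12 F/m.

Take a coaxial cylindrical Gaussian surface of radius r = 448 mm and length L (r > 194 mm, full cross-section enclosed).
λ_enc = ρ·πR² = (3.89e-3)π(0.194)² = 4.599e-4 C/m.
Since E is radial and uniform over the curved surface, Φ = E·2πrL = Q_enc/ε₀ = λ_enc L/ε₀.
E = |λ_enc|/(2πε₀r) = (4.599×10^-4)/(2π·8.85×10^-12·0.448) = 1.85×10^7 N/C.

|E| ≈ 1.85×10^7 N/C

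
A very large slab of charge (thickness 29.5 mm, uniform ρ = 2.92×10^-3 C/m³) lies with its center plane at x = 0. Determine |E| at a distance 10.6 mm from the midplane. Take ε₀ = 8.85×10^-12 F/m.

By symmetry E is perpendicular to the slab. A Gaussian pillbox from −10.6 mm to +10.6 mm (face area A) lies entirely within the slab.
Q_enc = ρ·(2x)·A and flux = 2EA, so 2EA = 2ρxA/ε₀ ⇒ E = |ρ|x/ε₀.
E = (2.92×10^-3)(0.0106)/(8.85×10^-12) = 3.50×10^6 N/C.

3.50×10^6 N/C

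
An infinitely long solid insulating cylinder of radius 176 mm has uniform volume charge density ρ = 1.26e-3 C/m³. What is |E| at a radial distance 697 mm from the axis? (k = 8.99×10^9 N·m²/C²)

|E| ≈ 3.16×10^6 N/C

Take a coaxial cylindrical Gaussian surface of radius r = 697 mm and length L (r > 176 mm, full cross-section enclosed).
λ_enc = ρ·πR² = (1.26×10^-3)π(0.176)² = 1.226e-4 C/m.
By Gauss's law (flux through the curved wall only), E·2πrL = λ_enc L/ε₀.
E = 2k|λ_enc|/r = 2(8.99×10^9)(1.226e-4)/(0.697) = 3.16×10^6 N/C.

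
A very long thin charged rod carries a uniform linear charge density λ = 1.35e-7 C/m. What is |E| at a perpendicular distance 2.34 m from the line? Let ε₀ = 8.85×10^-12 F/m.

Choose a coaxial cylinder of radius r = 2.34 m (arbitrary length L) as the Gaussian surface.
Q_enc = λL, so λ_enc = 1.35×10^-7 C/m.
Since E is radial and uniform over the curved surface, Φ = E·2πrL = Q_enc/ε₀ = λ_enc L/ε₀.
E = |λ_enc|/(2πε₀r) = (1.35×10^-7)/(2π·8.85×10^-12·2.34) = 1.04e3 N/C.

1.04×10^3 N/C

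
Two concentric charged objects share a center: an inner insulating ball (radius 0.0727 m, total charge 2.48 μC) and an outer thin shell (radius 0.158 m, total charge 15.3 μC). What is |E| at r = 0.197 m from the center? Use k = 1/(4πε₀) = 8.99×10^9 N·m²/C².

E ≈ 4.12×10^6 N/C

By spherical symmetry E is radial; choose a Gaussian sphere of radius r = 0.197 m (r > 0.158 m, enclosing both).
Q_enc = (2.48 μC) + (15.3 μC) = 1.778×10^-5 C.
Since E is radial and uniform over the Gaussian sphere, Φ = E·4πr² = Q_enc/ε₀.
E = k|Q_enc|/r² = (8.99×10^9)(1.778×10^-5)/(0.197)² = 4.12×10^6 N/C.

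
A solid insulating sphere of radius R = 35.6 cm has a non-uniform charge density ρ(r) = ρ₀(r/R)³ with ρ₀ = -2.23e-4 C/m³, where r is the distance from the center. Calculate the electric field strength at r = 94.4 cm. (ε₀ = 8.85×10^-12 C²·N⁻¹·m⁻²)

By spherical symmetry E is radial; choose a Gaussian sphere of radius r = 94.4 cm (r > R, all charge enclosed).
Q_enc = 4π ∫₀^R ρ₀(r'/R)^3 r'² dr' = 4πρ₀R³/6 = -2.107e-5 C.
Since E is radial and uniform over the Gaussian sphere, Φ = E·4πr² = Q_enc/ε₀.
E = |Q_enc|/(4πε₀r²) = (2.107e-5)/(4π·8.85×10^-12·(0.944)²) = 2.13×10^5 N/C.

E ≈ 2.13×10^5 N/C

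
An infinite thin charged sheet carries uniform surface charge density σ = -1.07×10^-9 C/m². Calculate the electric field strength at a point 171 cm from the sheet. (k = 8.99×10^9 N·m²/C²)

The symmetry is planar: E is normal to the sheet and the same magnitude on both sides. Take a pillbox straddling the sheet with end-cap area A.
Only the two end caps contribute flux: Φ = 2EA. With Q_enc = σA, Gauss's law gives E = |σ|/(2ε₀).
E = 2πk|σ| = 2π(8.99×10^9)(1.07×10^-9) = 60.4 N/C.

E = 60.4 N/C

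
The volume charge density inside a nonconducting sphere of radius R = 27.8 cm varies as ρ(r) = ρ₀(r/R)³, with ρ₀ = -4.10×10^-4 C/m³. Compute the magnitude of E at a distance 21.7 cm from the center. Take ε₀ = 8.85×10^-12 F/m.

By spherical symmetry E is radial; choose a Gaussian sphere of radius r = 21.7 cm (r < R).
Q_enc = ∫₀^r ρ(r')·4πr'² dr' = (4πρ₀/R³) ∫₀^r r'^5 dr' = 4πρ₀ r^6/(6·R³) = -4.173e-6 C.
Gauss's law: E·4πr² = Q_enc/ε₀.
E = |Q_enc|/(4πε₀r²) = (4.173×10^-6)/(4π·8.85×10^-12·(0.217)²) = 7.97×10^5 N/C.

|E| ≈ 7.97e5 N/C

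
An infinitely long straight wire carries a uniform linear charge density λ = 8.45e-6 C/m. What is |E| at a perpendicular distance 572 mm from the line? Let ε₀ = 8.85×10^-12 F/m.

2.66e5 N/C

By cylindrical symmetry E is radial; use a coaxial Gaussian cylinder of radius 572 mm and length L.
Q_enc = λL, so λ_enc = 8.45×10^-6 C/m.
Since E is radial and uniform over the curved surface, Φ = E·2πrL = Q_enc/ε₀ = λ_enc L/ε₀.
E = |λ_enc|/(2πε₀r) = (8.45×10^-6)/(2π·8.85×10^-12·0.572) = 2.66×10^5 N/C.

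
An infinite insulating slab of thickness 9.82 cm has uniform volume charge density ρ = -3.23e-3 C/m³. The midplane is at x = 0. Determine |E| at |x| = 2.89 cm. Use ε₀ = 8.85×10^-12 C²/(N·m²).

|E| ≈ 1.05e7 N/C

By symmetry E is perpendicular to the slab. A Gaussian pillbox from −2.89 cm to +2.89 cm (face area A) lies entirely within the slab.
Q_enc = ρ·(2x)·A and flux = 2EA, so 2EA = 2ρxA/ε₀ ⇒ E = |ρ|x/ε₀.
E = (3.23×10^-3)(0.0289)/(8.85×10^-12) = 1.05×10^7 N/C.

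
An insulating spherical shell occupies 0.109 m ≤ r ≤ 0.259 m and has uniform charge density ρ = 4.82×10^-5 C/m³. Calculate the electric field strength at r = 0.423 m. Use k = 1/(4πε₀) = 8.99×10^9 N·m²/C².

Symmetry ⇒ E = E(r) r̂. Gaussian sphere of radius r = 0.423 m (r > 0.259 m, enclosing the whole shell).
Q_enc = ρ·(4π/3)(b³ − a³) = (4.82×10^-5)·(4π/3)·((0.259)³ − (0.109)³) = 3.246e-6 C.
Applying ∮E·dA = Q_enc/ε₀ with Φ = E(4πr²):
E = k|Q_enc|/r² = (8.99×10^9)(3.246e-6)/(0.423)² = 1.63×10^5 N/C.

E ≈ 1.63×10^5 N/C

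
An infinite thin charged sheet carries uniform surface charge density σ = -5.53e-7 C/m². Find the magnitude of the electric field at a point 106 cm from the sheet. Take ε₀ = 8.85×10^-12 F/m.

Choose a cylindrical pillbox piercing the sheet, end faces (area A) parallel to it.
Flux Φ = 2EA and Q_enc = σA, so 2EA = σA/ε₀ ⇒ E = |σ|/(2ε₀), independent of distance.
E = |σ|/(2ε₀) = (5.53×10^-7)/(2·8.85×10^-12) = 3.12e4 N/C.

E = 3.12×10^4 N/C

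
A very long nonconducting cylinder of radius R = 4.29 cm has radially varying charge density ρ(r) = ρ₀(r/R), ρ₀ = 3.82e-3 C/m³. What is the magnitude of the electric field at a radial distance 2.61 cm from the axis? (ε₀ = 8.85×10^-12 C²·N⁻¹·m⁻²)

Choose a coaxial cylinder of radius r = 2.61 cm (arbitrary length L) as the Gaussian surface (r < R).
λ_enc = ∫₀^r ρ(r')·2πr' dr' = (2πρ₀/R)·r^3/3 = 3.316×10^-6 C/m.
Since E is radial and uniform over the curved surface, Φ = E·2πrL = Q_enc/ε₀ = λ_enc L/ε₀.
E = |λ_enc|/(2πε₀r) = (3.316×10^-6)/(2π·8.85×10^-12·0.0261) = 2.28×10^6 N/C.

|E| = 2.28e6 N/C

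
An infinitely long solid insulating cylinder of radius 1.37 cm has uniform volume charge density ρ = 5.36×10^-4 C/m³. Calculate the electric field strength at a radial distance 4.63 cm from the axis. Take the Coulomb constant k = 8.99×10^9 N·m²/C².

|E| ≈ 1.23×10^5 V/m

Choose a coaxial cylinder of radius r = 4.63 cm (arbitrary length L) as the Gaussian surface (r > 1.37 cm, full cross-section enclosed).
λ_enc = ρ·πR² = (5.36×10^-4)π(0.0137)² = 3.161×10^-7 C/m.
Since E is radial and uniform over the curved surface, Φ = E·2πrL = Q_enc/ε₀ = λ_enc L/ε₀.
E = 2k|λ_enc|/r = 2(8.99×10^9)(3.161×10^-7)/(0.0463) = 1.23×10^5 N/C.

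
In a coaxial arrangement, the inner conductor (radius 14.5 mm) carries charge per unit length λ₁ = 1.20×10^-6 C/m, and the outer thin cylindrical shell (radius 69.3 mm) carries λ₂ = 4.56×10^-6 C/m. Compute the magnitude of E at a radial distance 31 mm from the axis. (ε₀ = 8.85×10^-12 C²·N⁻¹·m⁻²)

6.96e5 N/C

Choose a coaxial cylinder of radius r = 31 mm (arbitrary length L) as the Gaussian surface (between the conductors, 14.5 mm < r < 69.3 mm).
The shell at 69.3 mm lies outside the Gaussian surface, so λ_enc = λ₁ = 1.20×10^-6 C/m.
Since E is radial and uniform over the curved surface, Φ = E·2πrL = Q_enc/ε₀ = λ_enc L/ε₀.
E = |λ_enc|/(2πε₀r) = (1.20×10^-6)/(2π·8.85×10^-12·0.031) = 6.96e5 N/C.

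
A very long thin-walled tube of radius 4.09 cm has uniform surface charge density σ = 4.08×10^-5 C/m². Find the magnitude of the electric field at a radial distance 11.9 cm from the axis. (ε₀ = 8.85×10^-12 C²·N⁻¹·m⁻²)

Take a coaxial cylindrical Gaussian surface of radius r = 11.9 cm and length L (r > 4.09 cm).
The whole shell is enclosed: λ_enc = σ·2πR = (4.08e-5)·2π·(0.0409) = 1.048×10^-5 C/m.
Gauss's law: E·2πrL = λ_enc L/ε₀.
E = |λ_enc|/(2πε₀r) = (1.048×10^-5)/(2π·8.85×10^-12·0.119) = 1.58e6 N/C.

E ≈ 1.58×10^6 V/m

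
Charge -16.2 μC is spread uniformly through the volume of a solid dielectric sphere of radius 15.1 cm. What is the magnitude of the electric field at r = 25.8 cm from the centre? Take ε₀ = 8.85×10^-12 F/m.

|E| = 2.19e6 V/m

Symmetry ⇒ E = E(r) r̂. Gaussian sphere of radius r = 25.8 cm (r > R, so the entire charge is enclosed).
Q_enc = -16.2 μC = -1.62×10^-5 C.
By Gauss's law, ∮E·dA = E·4πr² = Q_enc/ε₀.
E = |Q_enc|/(4πε₀r²) = (1.62×10^-5)/(4π·8.85×10^-12·(0.258)²) = 2.19e6 N/C.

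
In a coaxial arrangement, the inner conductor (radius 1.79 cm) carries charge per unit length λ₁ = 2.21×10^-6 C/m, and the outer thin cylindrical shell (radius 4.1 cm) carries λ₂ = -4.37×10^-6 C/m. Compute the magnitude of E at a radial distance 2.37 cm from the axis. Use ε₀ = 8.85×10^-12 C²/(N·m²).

|E| ≈ 1.68×10^6 V/m

Coaxial Gaussian cylinder, radius r = 2.37 cm, length L (between the conductors, 1.79 cm < r < 4.1 cm).
The shell at 4.1 cm lies outside the Gaussian surface, so λ_enc = λ₁ = 2.21e-6 C/m.
By Gauss's law (flux through the curved wall only), E·2πrL = λ_enc L/ε₀.
E = |λ_enc|/(2πε₀r) = (2.21×10^-6)/(2π·8.85×10^-12·0.0237) = 1.68×10^6 N/C.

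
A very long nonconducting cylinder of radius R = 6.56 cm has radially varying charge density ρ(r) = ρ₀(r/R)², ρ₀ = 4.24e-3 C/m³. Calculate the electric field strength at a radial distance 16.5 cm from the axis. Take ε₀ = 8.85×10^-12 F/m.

E ≈ 3.12×10^6 V/m

Coaxial Gaussian cylinder, radius r = 16.5 cm, length L (r > R, full charge per length enclosed).
λ_enc = 2π ∫₀^R ρ₀(r'/R)^2 r' dr' = 2πρ₀R²/4 = 2.866×10^-5 C/m.
Since E is radial and uniform over the curved surface, Φ = E·2πrL = Q_enc/ε₀ = λ_enc L/ε₀.
E = |λ_enc|/(2πε₀r) = (2.866e-5)/(2π·8.85×10^-12·0.165) = 3.12×10^6 N/C.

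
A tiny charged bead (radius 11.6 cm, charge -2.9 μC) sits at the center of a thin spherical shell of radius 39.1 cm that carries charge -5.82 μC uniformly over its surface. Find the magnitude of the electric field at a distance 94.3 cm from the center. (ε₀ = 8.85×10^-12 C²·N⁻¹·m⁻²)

Take a concentric spherical Gaussian surface of radius r = 94.3 cm (r > 39.1 cm, enclosing both).
Q_enc = (-2.9 μC) + (-5.82 μC) = -8.72e-6 C.
Since E is radial and uniform over the Gaussian sphere, Φ = E·4πr² = Q_enc/ε₀.
E = |Q_enc|/(4πε₀r²) = (8.72×10^-6)/(4π·8.85×10^-12·(0.943)²) = 8.82×10^4 N/C.

E ≈ 8.82×10^4 N/C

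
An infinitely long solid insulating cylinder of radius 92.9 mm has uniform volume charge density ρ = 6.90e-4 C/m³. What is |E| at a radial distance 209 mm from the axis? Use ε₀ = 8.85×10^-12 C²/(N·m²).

Take a coaxial cylindrical Gaussian surface of radius r = 209 mm and length L (r > 92.9 mm, full cross-section enclosed).
λ_enc = ρ·πR² = (6.90×10^-4)π(0.0929)² = 1.871×10^-5 C/m.
By Gauss's law (flux through the curved wall only), E·2πrL = λ_enc L/ε₀.
E = |λ_enc|/(2πε₀r) = (1.871×10^-5)/(2π·8.85×10^-12·0.209) = 1.61e6 N/C.

E ≈ 1.61e6 N/C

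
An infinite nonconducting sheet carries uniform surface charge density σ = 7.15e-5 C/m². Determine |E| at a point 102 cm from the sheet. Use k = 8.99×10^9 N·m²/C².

E ≈ 4.04e6 V/m

The symmetry is planar: E is normal to the sheet and the same magnitude on both sides. Take a pillbox straddling the sheet with end-cap area A.
Flux Φ = 2EA and Q_enc = σA, so 2EA = σA/ε₀ ⇒ E = |σ|/(2ε₀), independent of distance.
E = 2πk|σ| = 2π(8.99×10^9)(7.15×10^-5) = 4.04e6 N/C.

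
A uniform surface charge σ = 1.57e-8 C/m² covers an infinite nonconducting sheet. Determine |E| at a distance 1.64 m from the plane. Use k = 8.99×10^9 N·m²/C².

|E| ≈ 887 N/C

Choose a cylindrical pillbox piercing the sheet, end faces (area A) parallel to it.
Flux Φ = 2EA and Q_enc = σA, so 2EA = σA/ε₀ ⇒ E = |σ|/(2ε₀), independent of distance.
E = 2πk|σ| = 2π(8.99×10^9)(1.57e-8) = 887 N/C.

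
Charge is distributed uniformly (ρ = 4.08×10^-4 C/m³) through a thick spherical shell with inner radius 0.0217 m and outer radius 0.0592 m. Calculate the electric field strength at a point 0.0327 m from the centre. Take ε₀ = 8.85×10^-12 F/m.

E = 3.56e5 V/m

Symmetry ⇒ E = E(r) r̂. Gaussian sphere of radius r = 0.0327 m (within the shell material, 0.0217 m < r < 0.0592 m).
Only the shell between 0.0217 m and r is enclosed: Q_enc = ρ·(4π/3)(r³ − a³) = (4.08×10^-4)·(4π/3)·((0.0327)³ − (0.0217)³) = 4.229×10^-8 C.
Applying ∮E·dA = Q_enc/ε₀ with Φ = E(4πr²):
E = |Q_enc|/(4πε₀r²) = (4.229×10^-8)/(4π·8.85×10^-12·(0.0327)²) = 3.56e5 N/C.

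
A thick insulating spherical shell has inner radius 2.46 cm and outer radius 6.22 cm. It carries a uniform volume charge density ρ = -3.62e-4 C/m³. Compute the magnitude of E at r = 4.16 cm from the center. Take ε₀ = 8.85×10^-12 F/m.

Take a concentric spherical Gaussian surface of radius r = 4.16 cm (within the shell material, 2.46 cm < r < 6.22 cm).
Only the shell between 2.46 cm and r is enclosed: Q_enc = ρ·(4π/3)(r³ − a³) = (-3.62e-4)·(4π/3)·((0.0416)³ − (0.0246)³) = -8.659e-8 C.
By Gauss's law, ∮E·dA = E·4πr² = Q_enc/ε₀.
E = |Q_enc|/(4πε₀r²) = (8.659e-8)/(4π·8.85×10^-12·(0.0416)²) = 4.50×10^5 N/C.

E = 4.50×10^5 N/C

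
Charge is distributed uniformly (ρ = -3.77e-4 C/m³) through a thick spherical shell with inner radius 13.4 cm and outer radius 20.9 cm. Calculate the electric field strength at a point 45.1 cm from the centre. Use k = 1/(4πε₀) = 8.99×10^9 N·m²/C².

Symmetry ⇒ E = E(r) r̂. Gaussian sphere of radius r = 45.1 cm (r > 20.9 cm, enclosing the whole shell).
Q_enc = ρ·(4π/3)(b³ − a³) = (-3.77×10^-4)·(4π/3)·((0.209)³ − (0.134)³) = -1.062×10^-5 C.
By Gauss's law, ∮E·dA = E·4πr² = Q_enc/ε₀.
E = k|Q_enc|/r² = (8.99×10^9)(1.062×10^-5)/(0.451)² = 4.69e5 N/C.

4.69×10^5 V/m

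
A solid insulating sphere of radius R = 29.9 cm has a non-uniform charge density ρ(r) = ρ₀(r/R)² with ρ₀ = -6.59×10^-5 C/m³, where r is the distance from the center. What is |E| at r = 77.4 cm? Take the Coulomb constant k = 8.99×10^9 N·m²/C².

By spherical symmetry E is radial; choose a Gaussian sphere of radius r = 77.4 cm (r > R, all charge enclosed).
Q_enc = 4π ∫₀^R ρ₀(r'/R)^2 r'² dr' = 4πρ₀R³/5 = -4.427e-6 C.
Gauss's law: E·4πr² = Q_enc/ε₀.
E = k|Q_enc|/r² = (8.99×10^9)(4.427×10^-6)/(0.774)² = 6.64×10^4 N/C.

E ≈ 6.64×10^4 N/C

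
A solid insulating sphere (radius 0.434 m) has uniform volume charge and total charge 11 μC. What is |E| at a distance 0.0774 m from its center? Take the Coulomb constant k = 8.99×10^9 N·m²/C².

E = 9.36×10^4 V/m

Use a concentric Gaussian sphere at r = 0.0774 m (r < R).
For a uniform sphere the enclosed fraction is (r/R)³, so Q_enc = (11 μC)(0.0774/0.434)³ = 6.239×10^-8 C.
Applying ∮E·dA = Q_enc/ε₀ with Φ = E(4πr²):
E = k|Q_enc|/r² = (8.99×10^9)(6.239×10^-8)/(0.0774)² = 9.36e4 N/C.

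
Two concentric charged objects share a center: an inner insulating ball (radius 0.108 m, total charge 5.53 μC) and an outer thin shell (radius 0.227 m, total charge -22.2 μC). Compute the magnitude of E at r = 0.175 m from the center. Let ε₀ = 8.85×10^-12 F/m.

By spherical symmetry E is radial; choose a Gaussian sphere of radius r = 0.175 m (between the bodies, 0.108 m < r < 0.227 m).
Only the inner charge is enclosed; the outer shell contributes nothing inside itself. Q_enc = 5.53 μC = 5.53e-6 C.
Since E is radial and uniform over the Gaussian sphere, Φ = E·4πr² = Q_enc/ε₀.
E = |Q_enc|/(4πε₀r²) = (5.53×10^-6)/(4π·8.85×10^-12·(0.175)²) = 1.62×10^6 N/C.

E = 1.62×10^6 V/m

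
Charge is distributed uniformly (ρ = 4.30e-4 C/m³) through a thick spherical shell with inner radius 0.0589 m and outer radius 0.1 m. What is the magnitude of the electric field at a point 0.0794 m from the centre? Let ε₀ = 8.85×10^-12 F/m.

By spherical symmetry E is radial; choose a Gaussian sphere of radius r = 0.0794 m (within the shell material, 0.0589 m < r < 0.1 m).
Enclosed charge is the volume from a to r: Q_enc = (4π/3)ρ(r³ − a³) = 5.336e-7 C.
Applying ∮E·dA = Q_enc/ε₀ with Φ = E(4πr²):
E = |Q_enc|/(4πε₀r²) = (5.336×10^-7)/(4π·8.85×10^-12·(0.0794)²) = 7.61e5 N/C.

E = 7.61×10^5 V/m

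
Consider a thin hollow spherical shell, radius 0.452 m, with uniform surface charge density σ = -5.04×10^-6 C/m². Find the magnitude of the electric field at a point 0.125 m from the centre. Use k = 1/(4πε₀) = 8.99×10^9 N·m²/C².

Take a concentric spherical Gaussian surface of radius r = 0.125 m (inside the shell, r < 0.452 m).
All the charge is outside the Gaussian surface: Q_enc = 0, hence E = 0 everywhere inside the shell.

|E| = 0 V/m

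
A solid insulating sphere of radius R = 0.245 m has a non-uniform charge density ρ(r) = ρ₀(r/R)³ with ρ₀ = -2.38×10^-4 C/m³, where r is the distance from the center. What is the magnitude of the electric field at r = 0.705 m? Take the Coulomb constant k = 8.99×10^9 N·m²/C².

By spherical symmetry E is radial; choose a Gaussian sphere of radius r = 0.705 m (r > R, all charge enclosed).
Q_enc = 4π ∫₀^R ρ₀(r'/R)^3 r'² dr' = 4πρ₀R³/6 = -7.331×10^-6 C.
Gauss's law: E·4πr² = Q_enc/ε₀.
E = k|Q_enc|/r² = (8.99×10^9)(7.331e-6)/(0.705)² = 1.33×10^5 N/C.

|E| = 1.33×10^5 N/C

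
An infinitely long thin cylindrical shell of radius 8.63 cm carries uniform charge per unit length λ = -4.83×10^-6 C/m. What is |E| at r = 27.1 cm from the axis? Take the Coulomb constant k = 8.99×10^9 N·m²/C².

E = 3.20e5 N/C

Take a coaxial cylindrical Gaussian surface of radius r = 27.1 cm and length L (r > 8.63 cm).
The full line charge is enclosed: λ_enc = -4.83e-6 C/m.
Gauss's law: E·2πrL = λ_enc L/ε₀.
E = 2k|λ_enc|/r = 2(8.99×10^9)(4.83e-6)/(0.271) = 3.20×10^5 N/C.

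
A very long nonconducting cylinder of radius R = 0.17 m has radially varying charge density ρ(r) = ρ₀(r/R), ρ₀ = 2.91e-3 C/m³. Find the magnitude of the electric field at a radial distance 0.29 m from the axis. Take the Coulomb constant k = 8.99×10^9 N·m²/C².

Coaxial Gaussian cylinder, radius r = 0.29 m, length L (r > R, full charge per length enclosed).
λ_enc = 2π ∫₀^R ρ₀(r'/R)^1 r' dr' = 2πρ₀R²/3 = 1.761e-4 C/m.
Gauss's law: E·2πrL = λ_enc L/ε₀.
E = 2k|λ_enc|/r = 2(8.99×10^9)(1.761×10^-4)/(0.29) = 1.09×10^7 N/C.

E = 1.09×10^7 N/C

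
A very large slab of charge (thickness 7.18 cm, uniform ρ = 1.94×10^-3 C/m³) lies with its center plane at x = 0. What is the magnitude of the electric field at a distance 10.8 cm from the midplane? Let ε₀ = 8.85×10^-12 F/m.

|E| = 7.87e6 N/C

The point |x| = 10.8 cm lies outside the slab (half-thickness 0.0359 m). A symmetric pillbox spanning the full slab encloses Q_enc = ρ·d·A.
Flux = 2EA ⇒ E = |ρ|d/(2ε₀), independent of distance outside.
E = (1.94×10^-3)(0.0718)/(2·8.85×10^-12) = 7.87×10^6 N/C.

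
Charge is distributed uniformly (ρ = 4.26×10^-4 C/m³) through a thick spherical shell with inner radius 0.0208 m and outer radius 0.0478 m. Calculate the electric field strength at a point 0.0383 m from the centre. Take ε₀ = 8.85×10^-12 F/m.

Take a concentric spherical Gaussian surface of radius r = 0.0383 m (within the shell material, 0.0208 m < r < 0.0478 m).
Only the shell between 0.0208 m and r is enclosed: Q_enc = ρ·(4π/3)(r³ − a³) = (4.26e-4)·(4π/3)·((0.0383)³ − (0.0208)³) = 8.419e-8 C.
Gauss's law: E·4πr² = Q_enc/ε₀.
E = |Q_enc|/(4πε₀r²) = (8.419×10^-8)/(4π·8.85×10^-12·(0.0383)²) = 5.16e5 N/C.

5.16×10^5 N/C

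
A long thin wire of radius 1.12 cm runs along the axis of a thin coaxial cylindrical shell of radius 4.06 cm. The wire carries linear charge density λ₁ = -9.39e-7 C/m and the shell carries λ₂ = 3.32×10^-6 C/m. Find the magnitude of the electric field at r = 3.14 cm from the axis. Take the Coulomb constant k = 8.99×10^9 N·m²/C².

By cylindrical symmetry E is radial; use a coaxial Gaussian cylinder of radius 3.14 cm and length L (between the conductors, 1.12 cm < r < 4.06 cm).
Only the inner wire is enclosed; the outer shell contributes nothing inside itself. λ_enc = λ₁ = -9.39e-7 C/m.
By Gauss's law (flux through the curved wall only), E·2πrL = λ_enc L/ε₀.
E = 2k|λ_enc|/r = 2(8.99×10^9)(9.39×10^-7)/(0.0314) = 5.38×10^5 N/C.

E ≈ 5.38×10^5 V/m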